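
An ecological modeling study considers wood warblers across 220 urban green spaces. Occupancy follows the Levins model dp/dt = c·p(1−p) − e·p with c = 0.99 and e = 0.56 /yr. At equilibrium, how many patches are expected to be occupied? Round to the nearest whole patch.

96

p* = 1 − e/c = 1 − 0.56/0.99 = 0.4343.
Expected occupied patches = N × p* = 220 × 0.4343 = 95.56 ≈ 96.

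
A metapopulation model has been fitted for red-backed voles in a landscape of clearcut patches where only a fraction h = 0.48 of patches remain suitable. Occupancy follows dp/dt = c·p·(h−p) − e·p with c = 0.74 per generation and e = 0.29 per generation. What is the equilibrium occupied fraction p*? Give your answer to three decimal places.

Setting dp/dt = 0 and dividing by p* gives c·(h−p*) = e.
So p* = h − e/c = 0.48 − 0.29/0.74 = 0.48 − 0.3919 = 0.0881.

0.088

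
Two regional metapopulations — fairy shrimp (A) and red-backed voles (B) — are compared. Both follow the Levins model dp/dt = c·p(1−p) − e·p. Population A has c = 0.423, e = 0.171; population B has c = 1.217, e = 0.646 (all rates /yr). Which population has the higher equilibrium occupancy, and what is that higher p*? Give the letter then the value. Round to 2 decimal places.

A: p*_A = 1 − 0.171/0.423 = 0.5957.
B: p*_B = 1 − 0.646/1.217 = 0.4692.
A is higher at 0.5957.

A, 0.60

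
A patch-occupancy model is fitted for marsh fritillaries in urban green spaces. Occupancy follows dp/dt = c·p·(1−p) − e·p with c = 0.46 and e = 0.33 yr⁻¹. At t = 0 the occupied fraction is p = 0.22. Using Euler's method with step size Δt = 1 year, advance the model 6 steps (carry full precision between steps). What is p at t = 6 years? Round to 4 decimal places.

Update rule: p ← p + [c·p·(1−p) − e·p]·Δt with Δt = 1.
p: 0.22000 → 0.22634  (Δp = +0.00634)
p: 0.22634 → 0.23219  (Δp = +0.00586)
p: 0.23219 → 0.23758  (Δp = +0.00538)
p: 0.23758 → 0.24250  (Δp = +0.00492)
p: 0.24250 → 0.24697  (Δp = +0.00447)
p: 0.24697 → 0.25102  (Δp = +0.00405)

0.2510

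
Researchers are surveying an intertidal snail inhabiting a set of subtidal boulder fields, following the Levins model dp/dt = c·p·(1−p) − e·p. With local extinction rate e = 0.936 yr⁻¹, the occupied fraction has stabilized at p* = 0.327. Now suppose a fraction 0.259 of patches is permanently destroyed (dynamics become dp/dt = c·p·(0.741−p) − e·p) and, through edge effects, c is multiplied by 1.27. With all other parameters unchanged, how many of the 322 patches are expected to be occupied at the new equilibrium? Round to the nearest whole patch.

68

Balance c(1−p*) = e gives c = e/(1 − 0.32700) = 0.936/0.67300 = 1.39079.
New p* = 0.741 − e/c = 0.741 − 0.93600/1.76630 = 0.21108.
Expected occupied = 322 × 0.21108 = 67.97 ≈ 68.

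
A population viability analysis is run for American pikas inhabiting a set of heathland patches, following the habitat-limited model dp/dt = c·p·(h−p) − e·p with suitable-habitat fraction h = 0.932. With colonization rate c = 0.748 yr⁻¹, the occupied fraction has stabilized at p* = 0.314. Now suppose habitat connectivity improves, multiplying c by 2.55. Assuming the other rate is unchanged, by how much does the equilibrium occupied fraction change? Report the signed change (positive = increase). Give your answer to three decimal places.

Balance c(h−p*) = e gives e = 0.748×(0.932 − 0.31400) = 0.46226.
New p* = 0.932 − e/c = 0.932 − 0.46226/1.90740 = 0.68965.
Δp* = 0.68965 − 0.31400 = +0.37565.

0.376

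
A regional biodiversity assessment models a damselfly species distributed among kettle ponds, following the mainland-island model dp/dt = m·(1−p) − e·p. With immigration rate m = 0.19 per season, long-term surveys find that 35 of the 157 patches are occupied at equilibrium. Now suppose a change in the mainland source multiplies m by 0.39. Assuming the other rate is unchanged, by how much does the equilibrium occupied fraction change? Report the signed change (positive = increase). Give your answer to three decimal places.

-0.122

Observed p* = 35/157 = 0.22293.
Balance m(1−p*) = e·p* gives e = m(1−p*)/p* = 0.19×0.77707/0.22293 = 0.66229.
New p* = m/(m+e) = 0.07410/(0.07410+0.66229) = 0.10063.
Δp* = 0.10063 − 0.22293 = -0.12230.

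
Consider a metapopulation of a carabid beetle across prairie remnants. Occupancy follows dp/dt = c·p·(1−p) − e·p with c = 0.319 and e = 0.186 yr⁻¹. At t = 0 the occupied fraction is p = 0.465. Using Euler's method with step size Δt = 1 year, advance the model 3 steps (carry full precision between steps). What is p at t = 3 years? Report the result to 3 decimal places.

Update rule: p ← p + [c·p·(1−p) − e·p]·Δt with Δt = 1.
p: 0.46500 → 0.45787  (Δp = -0.00713)
p: 0.45787 → 0.45189  (Δp = -0.00598)
p: 0.45189 → 0.44685  (Δp = -0.00504)

0.447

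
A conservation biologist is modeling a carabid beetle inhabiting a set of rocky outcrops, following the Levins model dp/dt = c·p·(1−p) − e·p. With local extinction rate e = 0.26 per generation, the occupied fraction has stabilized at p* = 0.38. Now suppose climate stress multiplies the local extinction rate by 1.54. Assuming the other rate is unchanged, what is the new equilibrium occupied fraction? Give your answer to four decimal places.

Balance c(1−p*) = e gives c = e/(1 − 0.38000) = 0.26/0.62000 = 0.41935.
New p* = 1 − e/c = 1 − 0.40040/0.41935 = 0.04519.

0.0452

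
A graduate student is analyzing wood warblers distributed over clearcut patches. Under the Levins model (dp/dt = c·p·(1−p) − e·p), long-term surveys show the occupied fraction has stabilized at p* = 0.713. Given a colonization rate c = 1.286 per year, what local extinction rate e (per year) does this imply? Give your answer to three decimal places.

0.369

At equilibrium c(1−p*) = e.
e = 1.286 × (1 − 0.713) = 1.286 × 0.2870 = 0.3691.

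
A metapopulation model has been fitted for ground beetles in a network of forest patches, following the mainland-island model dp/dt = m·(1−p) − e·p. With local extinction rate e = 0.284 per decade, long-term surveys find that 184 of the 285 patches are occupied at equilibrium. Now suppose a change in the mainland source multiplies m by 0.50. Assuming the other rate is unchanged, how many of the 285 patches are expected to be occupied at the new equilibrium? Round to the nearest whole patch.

136

Observed p* = 184/285 = 0.64561.
Balance m(1−p*) = e·p* gives m = e·p*/(1−p*) = 0.284×0.64561/0.35439 = 0.51738.
New p* = m/(m+e) = 0.25869/(0.25869+0.28400) = 0.47668.
Expected occupied = 285 × 0.47668 = 135.85 ≈ 136.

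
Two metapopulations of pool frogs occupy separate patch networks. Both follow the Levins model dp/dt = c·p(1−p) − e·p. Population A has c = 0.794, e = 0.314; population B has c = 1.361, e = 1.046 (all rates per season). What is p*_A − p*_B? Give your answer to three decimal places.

0.373

A: p*_A = 1 − 0.314/0.794 = 0.6045.
B: p*_B = 1 − 1.046/1.361 = 0.2314.
p*_A − p*_B = 0.6045 − 0.2314 = 0.3731.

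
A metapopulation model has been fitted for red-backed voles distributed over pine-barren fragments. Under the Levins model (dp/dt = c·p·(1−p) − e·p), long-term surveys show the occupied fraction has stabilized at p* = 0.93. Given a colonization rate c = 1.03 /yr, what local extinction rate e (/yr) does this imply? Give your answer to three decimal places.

0.072

At equilibrium c(1−p*) = e.
e = 1.03 × (1 − 0.93) = 1.03 × 0.0700 = 0.0721.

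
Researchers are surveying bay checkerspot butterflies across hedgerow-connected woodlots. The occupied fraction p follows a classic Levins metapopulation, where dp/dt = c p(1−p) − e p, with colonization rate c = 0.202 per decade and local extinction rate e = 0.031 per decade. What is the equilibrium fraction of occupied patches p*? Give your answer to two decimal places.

At equilibrium, colonization balances extinction: c·p*·(1−p*) = e·p*.
So p* = 1 − e/c = 1 − 0.031/0.202 = 1 − 0.1535 = 0.8465.

0.85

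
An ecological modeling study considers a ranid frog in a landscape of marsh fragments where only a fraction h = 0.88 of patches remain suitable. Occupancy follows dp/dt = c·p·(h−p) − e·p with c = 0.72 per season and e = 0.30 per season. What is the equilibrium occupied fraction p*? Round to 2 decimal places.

0.46

Setting dp/dt = 0 and dividing by p* gives c·(h−p*) = e.
So p* = h − e/c = 0.88 − 0.30/0.72 = 0.88 − 0.4167 = 0.4633.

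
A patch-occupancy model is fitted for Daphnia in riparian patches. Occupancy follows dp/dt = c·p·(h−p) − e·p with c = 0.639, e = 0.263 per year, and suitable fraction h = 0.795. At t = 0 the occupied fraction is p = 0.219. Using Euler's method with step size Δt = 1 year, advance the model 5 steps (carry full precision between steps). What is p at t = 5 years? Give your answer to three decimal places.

Update rule: p ← p + [c·p·(h−p) − e·p]·Δt with Δt = 1.
t = 1: p = 0.21900 + (+0.02301) = 0.24201
t = 2: p = 0.24201 + (+0.02187) = 0.26388
t = 3: p = 0.26388 + (+0.02016) = 0.28403
t = 4: p = 0.28403 + (+0.01804) = 0.30207
t = 5: p = 0.30207 + (+0.01570) = 0.31777

0.318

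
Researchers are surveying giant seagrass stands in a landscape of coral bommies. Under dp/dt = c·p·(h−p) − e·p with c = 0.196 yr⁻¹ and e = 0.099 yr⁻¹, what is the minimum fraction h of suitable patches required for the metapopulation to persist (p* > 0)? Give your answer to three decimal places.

0.505

p* = h − e/c is positive only when h > e/c.
h_min = e/c = 0.099/0.196 = 0.5051.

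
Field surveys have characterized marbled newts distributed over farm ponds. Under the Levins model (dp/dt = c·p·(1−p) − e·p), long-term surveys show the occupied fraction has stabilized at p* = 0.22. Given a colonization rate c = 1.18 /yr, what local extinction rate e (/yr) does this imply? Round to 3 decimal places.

0.920

At equilibrium c(1−p*) = e.
e = 1.18 × (1 − 0.22) = 1.18 × 0.7800 = 0.9204.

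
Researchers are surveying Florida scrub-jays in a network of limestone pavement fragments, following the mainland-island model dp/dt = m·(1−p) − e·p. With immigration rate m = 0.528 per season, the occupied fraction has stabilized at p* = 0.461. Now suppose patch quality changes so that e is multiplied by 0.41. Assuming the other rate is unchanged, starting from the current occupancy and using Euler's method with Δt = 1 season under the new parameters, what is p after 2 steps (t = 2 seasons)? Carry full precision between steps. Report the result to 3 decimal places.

Balance m(1−p*) = e·p* gives e = m(1−p*)/p* = 0.528×0.53900/0.46100 = 0.61734.
Starting from p₀ = 0.46100; update p ← p + (dp/dt)·Δt with the new parameters.
p: 0.46100 → 0.62891  (Δp = +0.16791)
p: 0.62891 → 0.66566  (Δp = +0.03675)

0.666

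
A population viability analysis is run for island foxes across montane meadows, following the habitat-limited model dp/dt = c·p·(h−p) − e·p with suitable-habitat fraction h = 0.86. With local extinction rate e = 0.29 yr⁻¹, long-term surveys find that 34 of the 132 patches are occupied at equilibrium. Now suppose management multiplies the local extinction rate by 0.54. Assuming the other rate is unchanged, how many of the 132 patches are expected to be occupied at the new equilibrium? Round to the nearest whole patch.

Observed p* = 34/132 = 0.25758.
Balance c(h−p*) = e gives c = e/(0.86 − 0.25758) = 0.29/0.60242 = 0.48139.
New p* = 0.86 − e/c = 0.86 − 0.15660/0.48139 = 0.53469.
Expected occupied = 132 × 0.53469 = 70.58 ≈ 71.

71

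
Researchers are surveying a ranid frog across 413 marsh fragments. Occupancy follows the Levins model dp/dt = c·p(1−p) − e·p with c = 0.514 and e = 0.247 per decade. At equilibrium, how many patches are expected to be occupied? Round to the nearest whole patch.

p* = 1 − e/c = 1 − 0.247/0.514 = 0.5195.
Expected occupied patches = N × p* = 413 × 0.5195 = 214.54 ≈ 215.

215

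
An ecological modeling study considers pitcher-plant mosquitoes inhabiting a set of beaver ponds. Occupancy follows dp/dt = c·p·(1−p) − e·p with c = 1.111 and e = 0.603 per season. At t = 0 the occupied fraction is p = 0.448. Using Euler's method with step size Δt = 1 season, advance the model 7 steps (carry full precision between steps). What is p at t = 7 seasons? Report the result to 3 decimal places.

0.457

Update rule: p ← p + [c·p·(1−p) − e·p]·Δt with Δt = 1.
t = 1: p = 0.44800 + (+0.00460) = 0.45260
t = 2: p = 0.45260 + (+0.00234) = 0.45494
t = 3: p = 0.45494 + (+0.00117) = 0.45610
t = 4: p = 0.45610 + (+0.00058) = 0.45668
t = 5: p = 0.45668 + (+0.00029) = 0.45697
t = 6: p = 0.45697 + (+0.00014) = 0.45711
t = 7: p = 0.45711 + (+0.00007) = 0.45718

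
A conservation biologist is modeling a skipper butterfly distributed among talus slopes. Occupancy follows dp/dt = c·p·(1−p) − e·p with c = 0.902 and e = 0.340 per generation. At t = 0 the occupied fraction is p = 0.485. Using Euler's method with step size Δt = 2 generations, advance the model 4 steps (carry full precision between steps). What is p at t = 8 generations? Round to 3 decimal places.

Update rule: p ← p + [c·p·(1−p) − e·p]·Δt with Δt = 2.
  1  |  dp/dt·Δt = +0.120794  |  p_1 = 0.605794
  2  |  dp/dt·Δt = +0.018869  |  p_2 = 0.624663
  3  |  dp/dt·Δt = -0.001807  |  p_3 = 0.622856
  4  |  dp/dt·Δt = +0.000229  |  p_4 = 0.623085

0.623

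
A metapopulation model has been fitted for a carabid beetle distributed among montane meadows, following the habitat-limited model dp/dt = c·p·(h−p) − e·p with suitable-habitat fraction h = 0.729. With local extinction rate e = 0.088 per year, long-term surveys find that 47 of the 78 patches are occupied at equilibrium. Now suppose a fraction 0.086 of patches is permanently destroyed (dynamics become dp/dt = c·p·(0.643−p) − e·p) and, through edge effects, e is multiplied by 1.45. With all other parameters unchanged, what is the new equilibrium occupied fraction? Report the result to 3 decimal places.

0.460

Observed p* = 47/78 = 0.60256.
Balance c(h−p*) = e gives c = e/(0.729 − 0.60256) = 0.088/0.12644 = 0.69598.
New p* = 0.643 − e/c = 0.643 − 0.12760/0.69598 = 0.45966.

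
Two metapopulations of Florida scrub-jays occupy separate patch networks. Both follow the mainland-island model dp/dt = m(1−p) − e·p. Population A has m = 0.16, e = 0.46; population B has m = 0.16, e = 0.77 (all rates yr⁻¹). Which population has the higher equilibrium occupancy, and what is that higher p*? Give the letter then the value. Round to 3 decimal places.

A, 0.258

A: p*_A = m/(m+e) = 0.16/0.6200 = 0.2581.
B: p*_B = 0.16/0.9300 = 0.1720.
A is higher at 0.2581.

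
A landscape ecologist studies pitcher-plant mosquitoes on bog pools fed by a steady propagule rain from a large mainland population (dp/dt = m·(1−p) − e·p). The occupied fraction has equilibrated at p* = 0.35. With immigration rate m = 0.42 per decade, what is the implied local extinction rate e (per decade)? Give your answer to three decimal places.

0.780

At equilibrium m(1−p*) = e·p*, so e = m(1−p*)/p*.
e = 0.42 × 0.6500 / 0.35 = 0.7800.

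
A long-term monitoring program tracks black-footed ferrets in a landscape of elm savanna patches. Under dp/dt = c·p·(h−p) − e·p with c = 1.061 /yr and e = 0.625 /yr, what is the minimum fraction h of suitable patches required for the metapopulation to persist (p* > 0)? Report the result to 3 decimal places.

0.589

p* = h − e/c is positive only when h > e/c.
h_min = e/c = 0.625/1.061 = 0.5891.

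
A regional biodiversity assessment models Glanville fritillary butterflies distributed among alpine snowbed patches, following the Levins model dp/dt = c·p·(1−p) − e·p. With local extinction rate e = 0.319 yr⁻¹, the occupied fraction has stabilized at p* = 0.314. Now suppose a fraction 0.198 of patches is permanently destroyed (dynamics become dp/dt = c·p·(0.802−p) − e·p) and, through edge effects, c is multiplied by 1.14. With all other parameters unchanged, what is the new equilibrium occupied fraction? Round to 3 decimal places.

Balance c(1−p*) = e gives c = e/(1 − 0.31400) = 0.319/0.68600 = 0.46501.
New p* = 0.802 − e/c = 0.802 − 0.31900/0.53011 = 0.20024.

0.200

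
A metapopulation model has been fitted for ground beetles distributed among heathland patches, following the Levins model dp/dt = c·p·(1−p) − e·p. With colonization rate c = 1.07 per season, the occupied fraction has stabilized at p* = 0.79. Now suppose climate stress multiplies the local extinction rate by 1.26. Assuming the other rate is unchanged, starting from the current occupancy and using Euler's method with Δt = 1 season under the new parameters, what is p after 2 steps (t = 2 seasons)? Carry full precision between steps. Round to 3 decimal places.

0.737

Balance c(1−p*) = e gives e = 1.07×(1 − 0.79000) = 0.22470.
Starting from p₀ = 0.79000; update p ← p + (dp/dt)·Δt with the new parameters.
p: 0.79000 → 0.74385  (Δp = -0.04615)
p: 0.74385 → 0.73712  (Δp = -0.00672)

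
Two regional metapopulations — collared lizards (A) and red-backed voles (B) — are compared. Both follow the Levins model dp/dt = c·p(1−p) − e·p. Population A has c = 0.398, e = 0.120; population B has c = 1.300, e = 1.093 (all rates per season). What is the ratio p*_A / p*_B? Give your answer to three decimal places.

4.387

A: p*_A = 1 − 0.120/0.398 = 0.6985.
B: p*_B = 1 − 1.093/1.300 = 0.1592.
p*_A / p*_B = 0.6985/0.1592 = 4.3867.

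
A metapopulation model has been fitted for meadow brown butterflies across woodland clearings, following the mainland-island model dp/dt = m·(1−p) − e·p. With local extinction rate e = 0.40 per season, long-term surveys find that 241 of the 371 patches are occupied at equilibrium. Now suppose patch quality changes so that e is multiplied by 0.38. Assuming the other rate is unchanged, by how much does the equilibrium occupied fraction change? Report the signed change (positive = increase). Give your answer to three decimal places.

0.180

Observed p* = 241/371 = 0.64960.
Balance m(1−p*) = e·p* gives m = e·p*/(1−p*) = 0.40×0.64960/0.35040 = 0.74155.
New p* = m/(m+e) = 0.74155/(0.74155+0.15200) = 0.82989.
Δp* = 0.82989 − 0.64960 = +0.18029.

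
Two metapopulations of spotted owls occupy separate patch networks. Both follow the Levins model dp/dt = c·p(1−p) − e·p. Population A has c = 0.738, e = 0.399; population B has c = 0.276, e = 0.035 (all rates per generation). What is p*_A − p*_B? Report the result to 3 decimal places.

A: p*_A = 1 − 0.399/0.738 = 0.4593.
B: p*_B = 1 − 0.035/0.276 = 0.8732.
p*_A − p*_B = 0.4593 − 0.8732 = -0.4138.

-0.414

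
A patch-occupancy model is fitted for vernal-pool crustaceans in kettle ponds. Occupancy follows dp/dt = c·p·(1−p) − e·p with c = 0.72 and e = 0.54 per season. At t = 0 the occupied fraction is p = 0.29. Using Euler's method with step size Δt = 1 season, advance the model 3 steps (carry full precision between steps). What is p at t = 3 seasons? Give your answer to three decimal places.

Update rule: p ← p + [c·p·(1−p) − e·p]·Δt with Δt = 1.
t = 1: p = 0.29000 + (-0.00835) = 0.28165
t = 2: p = 0.28165 + (-0.00642) = 0.27523
t = 3: p = 0.27523 + (-0.00500) = 0.27023

0.270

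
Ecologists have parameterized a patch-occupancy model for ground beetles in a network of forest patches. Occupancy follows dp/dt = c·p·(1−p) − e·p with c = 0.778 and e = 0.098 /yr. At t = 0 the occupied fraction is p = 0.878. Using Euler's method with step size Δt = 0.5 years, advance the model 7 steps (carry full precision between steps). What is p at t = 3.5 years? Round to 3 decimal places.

Update rule: p ← p + [c·p·(1−p) − e·p]·Δt with Δt = 0.5.
t = 0.5: p = 0.87800 + (-0.00135) = 0.87665
t = 1: p = 0.87665 + (-0.00089) = 0.87576
t = 1.5: p = 0.87576 + (-0.00059) = 0.87517
t = 2: p = 0.87517 + (-0.00039) = 0.87478
t = 2.5: p = 0.87478 + (-0.00025) = 0.87453
t = 3: p = 0.87453 + (-0.00017) = 0.87436
t = 3.5: p = 0.87436 + (-0.00011) = 0.87425

0.874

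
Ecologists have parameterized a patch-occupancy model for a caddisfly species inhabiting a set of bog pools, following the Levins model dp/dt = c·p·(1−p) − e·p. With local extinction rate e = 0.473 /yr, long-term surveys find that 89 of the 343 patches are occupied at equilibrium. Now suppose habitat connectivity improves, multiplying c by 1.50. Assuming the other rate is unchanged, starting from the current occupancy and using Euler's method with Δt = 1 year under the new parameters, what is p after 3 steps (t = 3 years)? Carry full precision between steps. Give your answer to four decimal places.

0.4244

Observed p* = 89/343 = 0.25948.
Balance c(1−p*) = e gives c = e/(1 − 0.25948) = 0.473/0.74052 = 0.63874.
Starting from p₀ = 0.25948; update p ← p + (dp/dt)·Δt with the new parameters.
step 1: Δp = +0.06137, p = 0.32084
step 2: Δp = +0.05702, p = 0.37786
step 3: Δp = +0.04651, p = 0.42436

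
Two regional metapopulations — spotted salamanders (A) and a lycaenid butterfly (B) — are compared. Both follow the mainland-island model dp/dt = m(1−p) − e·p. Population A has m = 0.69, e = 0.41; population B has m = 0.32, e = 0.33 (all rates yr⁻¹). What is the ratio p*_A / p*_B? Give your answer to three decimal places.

A: p*_A = m/(m+e) = 0.69/1.1000 = 0.6273.
B: p*_B = 0.32/0.6500 = 0.4923.
p*_A / p*_B = 0.6273/0.4923 = 1.2741.

1.274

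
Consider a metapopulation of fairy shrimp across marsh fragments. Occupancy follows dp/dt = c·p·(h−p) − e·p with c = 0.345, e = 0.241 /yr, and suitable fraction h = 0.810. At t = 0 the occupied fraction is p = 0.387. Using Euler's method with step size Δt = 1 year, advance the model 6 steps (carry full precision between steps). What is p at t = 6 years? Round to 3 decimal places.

0.249

Update rule: p ← p + [c·p·(h−p) − e·p]·Δt with Δt = 1.
t = 1: p = 0.38700 + (-0.03679) = 0.35021
t = 2: p = 0.35021 + (-0.02885) = 0.32136
t = 3: p = 0.32136 + (-0.02327) = 0.29809
t = 4: p = 0.29809 + (-0.01919) = 0.27889
t = 5: p = 0.27889 + (-0.01611) = 0.26278
t = 6: p = 0.26278 + (-0.01372) = 0.24906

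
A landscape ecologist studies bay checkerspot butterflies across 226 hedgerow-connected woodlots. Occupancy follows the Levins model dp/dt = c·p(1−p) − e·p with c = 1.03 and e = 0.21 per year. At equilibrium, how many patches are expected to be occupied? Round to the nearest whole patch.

p* = 1 − e/c = 1 − 0.21/1.03 = 0.7961.
Expected occupied patches = N × p* = 226 × 0.7961 = 179.92 ≈ 180.

180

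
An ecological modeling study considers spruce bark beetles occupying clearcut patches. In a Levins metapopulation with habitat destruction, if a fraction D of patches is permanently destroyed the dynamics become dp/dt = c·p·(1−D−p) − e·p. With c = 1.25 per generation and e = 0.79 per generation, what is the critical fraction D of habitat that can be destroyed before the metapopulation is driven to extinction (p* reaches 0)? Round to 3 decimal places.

The nontrivial equilibrium is p* = (1−D) − e/c; extinction occurs when this hits zero.
So D_crit = 1 − e/c = 1 − 0.79/1.25 = 1 − 0.6320 = 0.3680.
Note this equals the original equilibrium occupancy — the Levins extinction-debt result.

0.368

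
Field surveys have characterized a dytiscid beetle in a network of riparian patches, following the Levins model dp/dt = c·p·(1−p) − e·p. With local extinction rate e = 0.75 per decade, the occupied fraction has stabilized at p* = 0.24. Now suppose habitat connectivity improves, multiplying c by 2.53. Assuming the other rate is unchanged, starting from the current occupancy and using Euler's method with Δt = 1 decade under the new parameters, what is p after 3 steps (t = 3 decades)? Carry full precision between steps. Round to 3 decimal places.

Balance c(1−p*) = e gives c = e/(1 − 0.24000) = 0.75/0.76000 = 0.98684.
Starting from p₀ = 0.24000; update p ← p + (dp/dt)·Δt with the new parameters.
step 1: Δp = +0.27540, p = 0.51540
step 2: Δp = +0.23704, p = 0.75244
step 3: Δp = -0.09925, p = 0.65319

0.653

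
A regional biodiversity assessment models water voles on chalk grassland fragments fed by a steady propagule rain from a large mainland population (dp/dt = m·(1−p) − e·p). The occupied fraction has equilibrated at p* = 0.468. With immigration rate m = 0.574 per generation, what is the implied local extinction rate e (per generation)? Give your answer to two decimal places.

0.65

At equilibrium m(1−p*) = e·p*, so e = m(1−p*)/p*.
e = 0.574 × 0.5320 / 0.468 = 0.6525.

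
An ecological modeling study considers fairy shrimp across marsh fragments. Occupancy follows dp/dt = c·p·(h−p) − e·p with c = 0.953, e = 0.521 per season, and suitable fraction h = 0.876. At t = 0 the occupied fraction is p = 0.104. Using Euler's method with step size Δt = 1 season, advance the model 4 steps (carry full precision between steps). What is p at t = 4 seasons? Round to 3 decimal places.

0.202

Update rule: p ← p + [c·p·(h−p) − e·p]·Δt with Δt = 1.
p: 0.10400 → 0.12633  (Δp = +0.02233)
p: 0.12633 → 0.15077  (Δp = +0.02444)
p: 0.15077 → 0.17642  (Δp = +0.02565)
p: 0.17642 → 0.20212  (Δp = +0.02570)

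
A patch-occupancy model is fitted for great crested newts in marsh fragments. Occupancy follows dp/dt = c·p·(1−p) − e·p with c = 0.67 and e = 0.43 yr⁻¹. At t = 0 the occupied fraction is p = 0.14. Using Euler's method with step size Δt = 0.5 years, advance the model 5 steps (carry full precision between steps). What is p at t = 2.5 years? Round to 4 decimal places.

Update rule: p ← p + [c·p·(1−p) − e·p]·Δt with Δt = 0.5.
step 1: Δp = +0.01023, p = 0.15023
step 2: Δp = +0.01047, p = 0.16070
step 3: Δp = +0.01063, p = 0.17133
step 4: Δp = +0.01073, p = 0.18206
step 5: Δp = +0.01074, p = 0.19280

0.1928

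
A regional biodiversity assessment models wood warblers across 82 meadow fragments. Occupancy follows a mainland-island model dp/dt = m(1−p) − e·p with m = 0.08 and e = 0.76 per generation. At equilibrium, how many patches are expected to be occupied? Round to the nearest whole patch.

8

p* = m/(m+e) = 0.08/0.8400 = 0.0952.
Expected occupied patches = N × p* = 82 × 0.0952 = 7.81 ≈ 8.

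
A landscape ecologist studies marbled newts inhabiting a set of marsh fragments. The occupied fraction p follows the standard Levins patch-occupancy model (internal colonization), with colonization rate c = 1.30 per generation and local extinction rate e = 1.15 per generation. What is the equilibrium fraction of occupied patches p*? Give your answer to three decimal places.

0.115

Setting dp/dt = 0 and dividing through by p* gives c·(1−p*) = e.
So p* = 1 − e/c = 1 − 1.15/1.30 = 1 − 0.8846 = 0.1154.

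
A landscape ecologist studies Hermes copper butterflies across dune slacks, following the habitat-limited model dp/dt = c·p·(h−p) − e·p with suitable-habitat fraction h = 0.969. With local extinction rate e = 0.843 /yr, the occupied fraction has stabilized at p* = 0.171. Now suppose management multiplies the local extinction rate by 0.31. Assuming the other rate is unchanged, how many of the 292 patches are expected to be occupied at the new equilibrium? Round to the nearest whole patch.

211

Balance c(h−p*) = e gives c = e/(0.969 − 0.17100) = 0.843/0.79800 = 1.05639.
New p* = 0.969 − e/c = 0.969 − 0.26133/1.05639 = 0.72162.
Expected occupied = 292 × 0.72162 = 210.71 ≈ 211.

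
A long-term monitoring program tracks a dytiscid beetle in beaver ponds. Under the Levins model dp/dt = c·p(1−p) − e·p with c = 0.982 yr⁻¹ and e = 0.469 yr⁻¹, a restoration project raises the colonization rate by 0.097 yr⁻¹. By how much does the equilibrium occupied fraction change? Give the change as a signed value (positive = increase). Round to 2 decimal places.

0.04

Before: p* = 1 − 0.469/0.982 = 0.5224.
After the change, c = 1.079, e = 0.469, so p* = 1 − 0.469/1.079 = 0.5653.
Δp* = 0.5653 − 0.5224 = +0.0429.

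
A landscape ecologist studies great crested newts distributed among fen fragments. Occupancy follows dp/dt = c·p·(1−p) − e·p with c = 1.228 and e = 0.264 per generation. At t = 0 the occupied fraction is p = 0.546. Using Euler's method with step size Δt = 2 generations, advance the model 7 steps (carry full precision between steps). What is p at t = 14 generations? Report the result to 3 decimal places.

Update rule: p ← p + [c·p·(1−p) − e·p]·Δt with Δt = 2.
t = 2: p = 0.54600 + (+0.32052) = 0.86652
t = 4: p = 0.86652 + (-0.17344) = 0.69307
t = 6: p = 0.69307 + (+0.15651) = 0.84958
t = 8: p = 0.84958 + (-0.13471) = 0.71487
t = 10: p = 0.71487 + (+0.12316) = 0.83803
t = 12: p = 0.83803 + (-0.10911) = 0.72892
t = 14: p = 0.72892 + (+0.10043) = 0.82935

0.829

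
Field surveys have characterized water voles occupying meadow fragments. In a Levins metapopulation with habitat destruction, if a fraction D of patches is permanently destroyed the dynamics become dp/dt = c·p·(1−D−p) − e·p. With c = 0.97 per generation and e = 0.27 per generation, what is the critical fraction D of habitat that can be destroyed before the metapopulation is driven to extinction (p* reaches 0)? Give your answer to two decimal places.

The nontrivial equilibrium is p* = (1−D) − e/c; extinction occurs when this hits zero.
So D_crit = 1 − e/c = 1 − 0.27/0.97 = 1 − 0.2784 = 0.7216.
This equals the undisturbed p*, a classic result of Lande's extension.

0.72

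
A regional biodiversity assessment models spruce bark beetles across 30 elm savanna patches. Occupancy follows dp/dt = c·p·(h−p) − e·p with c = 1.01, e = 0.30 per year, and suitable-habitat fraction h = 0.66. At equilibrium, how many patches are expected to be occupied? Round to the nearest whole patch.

11

p* = h − e/c = 0.66 − 0.2970 = 0.3630.
Expected occupied patches = N × p* = 30 × 0.3630 = 10.89 ≈ 11.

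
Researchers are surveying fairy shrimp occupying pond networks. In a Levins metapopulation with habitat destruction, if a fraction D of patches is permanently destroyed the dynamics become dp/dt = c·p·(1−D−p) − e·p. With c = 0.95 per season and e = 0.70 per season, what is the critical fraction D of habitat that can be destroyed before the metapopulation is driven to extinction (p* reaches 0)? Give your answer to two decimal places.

0.26

The nontrivial equilibrium is p* = (1−D) − e/c; extinction occurs when this hits zero.
So D_crit = 1 − e/c = 1 − 0.70/0.95 = 1 − 0.7368 = 0.2632.
This equals the undisturbed p*, a classic result of Lande's extension.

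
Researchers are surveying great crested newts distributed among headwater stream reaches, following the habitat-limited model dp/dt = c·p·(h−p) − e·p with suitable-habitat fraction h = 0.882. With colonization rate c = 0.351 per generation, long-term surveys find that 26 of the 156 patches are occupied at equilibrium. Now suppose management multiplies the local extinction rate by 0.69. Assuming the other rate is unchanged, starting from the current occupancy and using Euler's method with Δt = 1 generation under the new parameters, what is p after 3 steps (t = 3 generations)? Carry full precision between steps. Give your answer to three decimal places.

0.206

Observed p* = 26/156 = 0.16667.
Balance c(h−p*) = e gives e = 0.351×(0.882 − 0.16667) = 0.25108.
Starting from p₀ = 0.16667; update p ← p + (dp/dt)·Δt with the new parameters.
p: 0.16667 → 0.17964  (Δp = +0.01297)
p: 0.17964 → 0.19280  (Δp = +0.01316)
p: 0.19280 → 0.20604  (Δp = +0.01324)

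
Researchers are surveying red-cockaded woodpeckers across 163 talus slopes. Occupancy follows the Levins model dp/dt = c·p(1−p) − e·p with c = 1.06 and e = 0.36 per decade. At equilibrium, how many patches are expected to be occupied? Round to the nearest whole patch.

p* = 1 − e/c = 1 − 0.36/1.06 = 0.6604.
Expected occupied patches = N × p* = 163 × 0.6604 = 107.64 ≈ 108.

108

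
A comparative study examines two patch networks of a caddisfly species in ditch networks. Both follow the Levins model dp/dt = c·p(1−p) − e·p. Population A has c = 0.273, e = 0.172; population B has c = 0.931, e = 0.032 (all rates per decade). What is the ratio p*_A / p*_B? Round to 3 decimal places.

A: p*_A = 1 − 0.172/0.273 = 0.3700.
B: p*_B = 1 − 0.032/0.931 = 0.9656.
p*_A / p*_B = 0.3700/0.9656 = 0.3831.

0.383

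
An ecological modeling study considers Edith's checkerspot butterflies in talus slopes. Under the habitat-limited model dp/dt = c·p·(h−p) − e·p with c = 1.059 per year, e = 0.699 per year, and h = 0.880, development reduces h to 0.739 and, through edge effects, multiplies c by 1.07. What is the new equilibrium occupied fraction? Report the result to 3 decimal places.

Before: p* = h − e/c = 0.880 − 0.699/1.059 = 0.880 − 0.6601 = 0.2199.
After: c = 1.13313, e = 0.699, h = 0.739; p* = 0.739 − 0.699/1.13313 = 0.1221.

0.122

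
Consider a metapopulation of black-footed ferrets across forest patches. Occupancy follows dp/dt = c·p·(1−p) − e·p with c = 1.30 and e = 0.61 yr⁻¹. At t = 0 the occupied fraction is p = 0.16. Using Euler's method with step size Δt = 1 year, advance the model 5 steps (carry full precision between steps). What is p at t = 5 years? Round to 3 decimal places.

0.510

Update rule: p ← p + [c·p·(1−p) − e·p]·Δt with Δt = 1.
step 1: Δp = +0.07712, p = 0.23712
step 2: Δp = +0.09052, p = 0.32764
step 3: Δp = +0.08652, p = 0.41416
step 4: Δp = +0.06278, p = 0.47694
step 5: Δp = +0.03337, p = 0.51032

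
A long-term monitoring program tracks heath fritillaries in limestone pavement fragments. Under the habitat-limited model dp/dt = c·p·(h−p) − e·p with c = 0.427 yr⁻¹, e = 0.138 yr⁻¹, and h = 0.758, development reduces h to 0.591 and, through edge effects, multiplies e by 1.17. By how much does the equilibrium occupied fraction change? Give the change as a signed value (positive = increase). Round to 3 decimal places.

-0.222

Before: p* = h − e/c = 0.758 − 0.138/0.427 = 0.758 − 0.3232 = 0.4348.
After: c = 0.427, e = 0.16146, h = 0.591; p* = 0.591 − 0.16146/0.427 = 0.2129.
Δp* = 0.2129 − 0.4348 = -0.2219.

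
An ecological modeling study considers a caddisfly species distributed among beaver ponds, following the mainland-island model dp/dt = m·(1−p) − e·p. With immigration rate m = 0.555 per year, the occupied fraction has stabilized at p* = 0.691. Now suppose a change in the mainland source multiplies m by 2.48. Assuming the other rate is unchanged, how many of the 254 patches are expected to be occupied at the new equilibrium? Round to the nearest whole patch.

215

Balance m(1−p*) = e·p* gives e = m(1−p*)/p* = 0.555×0.30900/0.69100 = 0.24818.
New p* = m/(m+e) = 1.37640/(1.37640+0.24818) = 0.84723.
Expected occupied = 254 × 0.84723 = 215.20 ≈ 215.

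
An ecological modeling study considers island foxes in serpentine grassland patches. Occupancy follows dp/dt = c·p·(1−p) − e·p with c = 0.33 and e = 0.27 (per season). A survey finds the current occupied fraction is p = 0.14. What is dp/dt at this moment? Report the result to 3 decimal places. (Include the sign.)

Colonization term: c·p·(1−p) = 0.33×0.14×0.8600 = 0.03973.
Extinction term: e·p = 0.03780.
dp/dt = 0.03973 − 0.03780 = 0.00193.

0.002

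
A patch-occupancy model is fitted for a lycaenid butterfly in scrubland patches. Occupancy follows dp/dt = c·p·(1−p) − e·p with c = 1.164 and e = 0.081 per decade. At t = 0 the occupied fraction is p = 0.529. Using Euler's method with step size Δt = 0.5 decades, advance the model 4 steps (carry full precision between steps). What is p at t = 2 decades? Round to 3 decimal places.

Update rule: p ← p + [c·p·(1−p) − e·p]·Δt with Δt = 0.5.
t = 0.5: p = 0.52900 + (+0.12359) = 0.65259
t = 1: p = 0.65259 + (+0.10552) = 0.75811
t = 1.5: p = 0.75811 + (+0.07602) = 0.83413
t = 2: p = 0.83413 + (+0.04674) = 0.88087

0.881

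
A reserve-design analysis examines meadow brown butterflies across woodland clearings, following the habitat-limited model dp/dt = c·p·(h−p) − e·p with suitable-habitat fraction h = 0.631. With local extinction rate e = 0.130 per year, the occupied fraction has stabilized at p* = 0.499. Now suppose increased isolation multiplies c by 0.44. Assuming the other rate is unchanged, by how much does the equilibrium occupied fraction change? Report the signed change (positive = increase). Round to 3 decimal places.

-0.168

Balance c(h−p*) = e gives c = e/(0.631 − 0.49900) = 0.130/0.13200 = 0.98485.
New p* = 0.631 − e/c = 0.631 − 0.13000/0.43333 = 0.33100.
Δp* = 0.33100 − 0.49900 = -0.16800.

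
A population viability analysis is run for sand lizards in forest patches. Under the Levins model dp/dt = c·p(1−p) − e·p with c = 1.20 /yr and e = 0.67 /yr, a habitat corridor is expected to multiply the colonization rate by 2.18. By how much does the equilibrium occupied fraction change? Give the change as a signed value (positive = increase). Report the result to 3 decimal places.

0.302

Before: p* = 1 − 0.67/1.20 = 0.4417.
After the change, c = 2.616, e = 0.67, so p* = 1 − 0.67/2.616 = 0.7439.
Δp* = 0.7439 − 0.4417 = +0.3022.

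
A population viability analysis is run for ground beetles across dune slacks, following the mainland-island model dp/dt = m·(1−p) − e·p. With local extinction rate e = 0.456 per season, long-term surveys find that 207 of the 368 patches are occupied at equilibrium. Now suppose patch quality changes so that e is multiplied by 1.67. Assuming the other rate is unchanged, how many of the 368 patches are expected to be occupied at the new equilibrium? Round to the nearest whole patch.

Observed p* = 207/368 = 0.56250.
Balance m(1−p*) = e·p* gives m = e·p*/(1−p*) = 0.456×0.56250/0.43750 = 0.58629.
New p* = m/(m+e) = 0.58629/(0.58629+0.76152) = 0.43499.
Expected occupied = 368 × 0.43499 = 160.08 ≈ 160.

160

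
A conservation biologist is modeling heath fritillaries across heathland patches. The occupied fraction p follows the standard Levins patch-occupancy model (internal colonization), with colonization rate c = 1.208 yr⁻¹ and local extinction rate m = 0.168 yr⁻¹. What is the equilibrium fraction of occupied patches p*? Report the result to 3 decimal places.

At equilibrium, colonization balances extinction: c·p*·(1−p*) = m·p*.
So p* = 1 − m/c = 1 − 0.168/1.208 = 1 − 0.1391 = 0.8609.

0.861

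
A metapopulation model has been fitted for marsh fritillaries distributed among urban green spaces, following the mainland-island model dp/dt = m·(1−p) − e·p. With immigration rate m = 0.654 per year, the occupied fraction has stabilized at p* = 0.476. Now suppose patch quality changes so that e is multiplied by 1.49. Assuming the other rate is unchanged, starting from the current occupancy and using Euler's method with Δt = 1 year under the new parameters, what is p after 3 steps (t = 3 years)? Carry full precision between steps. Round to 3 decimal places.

0.341

Balance m(1−p*) = e·p* gives e = m(1−p*)/p* = 0.654×0.52400/0.47600 = 0.71995.
Starting from p₀ = 0.47600; update p ← p + (dp/dt)·Δt with the new parameters.
t = 1: p = 0.47600 + (-0.16792) = 0.30808
t = 2: p = 0.30808 + (+0.12203) = 0.43011
t = 3: p = 0.43011 + (-0.08868) = 0.34143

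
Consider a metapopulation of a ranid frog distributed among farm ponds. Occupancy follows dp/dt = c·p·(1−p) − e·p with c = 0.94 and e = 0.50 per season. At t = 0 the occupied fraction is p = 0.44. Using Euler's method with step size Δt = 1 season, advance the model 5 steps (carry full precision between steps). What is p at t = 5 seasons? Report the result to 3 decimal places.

0.466

Update rule: p ← p + [c·p·(1−p) − e·p]·Δt with Δt = 1.
p: 0.44000 → 0.45162  (Δp = +0.01162)
p: 0.45162 → 0.45861  (Δp = +0.00699)
p: 0.45861 → 0.46269  (Δp = +0.00409)
p: 0.46269 → 0.46504  (Δp = +0.00235)
p: 0.46504 → 0.46637  (Δp = +0.00133)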